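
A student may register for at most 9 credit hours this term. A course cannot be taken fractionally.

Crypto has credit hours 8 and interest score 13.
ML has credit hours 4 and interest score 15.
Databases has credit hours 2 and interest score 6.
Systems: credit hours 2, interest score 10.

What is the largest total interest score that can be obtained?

31

Take ML, Databases, and Systems: credit hours 4 + 2 + 2 = 8 ≤ 9, interest score 15 + 6 + 10 = 31.
No other feasible combination does better.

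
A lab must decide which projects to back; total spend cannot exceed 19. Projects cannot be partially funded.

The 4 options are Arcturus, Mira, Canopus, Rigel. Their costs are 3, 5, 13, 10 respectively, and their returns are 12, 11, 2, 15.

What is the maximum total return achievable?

38

Allowing fractional choices, the relaxed optimum would be about 38.2, but projects are indivisible.
Arcturus + Rigel: cost 3 + 10 = 13 ≤ 19, return 12 + 15 = 27.
Mira + Rigel: cost 5 + 10 = 15 ≤ 19, return 11 + 15 = 26.
Arcturus + Mira + Rigel: cost 3 + 5 + 10 = 18 ≤ 19, return 12 + 11 + 15 = 38.
Best is Arcturus, Mira, and Rigel with total return 38.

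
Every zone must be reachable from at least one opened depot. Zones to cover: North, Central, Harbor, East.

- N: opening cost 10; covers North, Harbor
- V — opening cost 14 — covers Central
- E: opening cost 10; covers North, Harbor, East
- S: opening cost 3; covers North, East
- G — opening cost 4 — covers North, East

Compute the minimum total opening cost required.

24

This is an integer covering problem.
The greedy cost-per-new-zone heuristic would pick S, N, and V for 27, but a cheaper cover exists.
Choose V and E: together they cover North, Central, Harbor, East — every zone.
Total opening cost: 14 + 10 = 24.
No cover costs less than 24.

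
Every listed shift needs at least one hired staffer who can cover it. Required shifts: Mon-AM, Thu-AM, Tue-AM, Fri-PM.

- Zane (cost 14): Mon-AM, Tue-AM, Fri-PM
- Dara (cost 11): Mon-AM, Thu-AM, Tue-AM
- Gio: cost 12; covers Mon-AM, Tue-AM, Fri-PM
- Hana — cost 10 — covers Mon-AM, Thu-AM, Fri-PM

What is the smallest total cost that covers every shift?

This is an integer covering problem.
Choose Dara and Hana: together they cover Mon-AM, Thu-AM, Tue-AM, Fri-PM — every shift.
Total cost: 11 + 10 = 21.
No cover costs less than 21.

21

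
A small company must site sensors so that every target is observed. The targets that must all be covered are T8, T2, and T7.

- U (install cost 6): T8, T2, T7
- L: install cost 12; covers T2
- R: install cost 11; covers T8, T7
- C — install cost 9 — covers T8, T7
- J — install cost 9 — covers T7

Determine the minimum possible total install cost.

6

This is an integer covering problem.
U alone covers T8, T2, T7 — every target.
Total install cost: 6.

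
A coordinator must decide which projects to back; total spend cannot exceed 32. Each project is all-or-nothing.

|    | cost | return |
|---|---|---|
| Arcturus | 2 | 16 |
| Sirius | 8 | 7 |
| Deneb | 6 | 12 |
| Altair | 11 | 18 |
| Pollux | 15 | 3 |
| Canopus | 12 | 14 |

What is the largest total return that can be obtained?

60

Allowing fractional choices, the relaxed optimum would be about 60.9, but projects are indivisible.
Arcturus + Sirius + Deneb + Canopus: cost 2 + 8 + 6 + 12 = 28 ≤ 32, return 16 + 7 + 12 + 14 = 49.
Arcturus + Sirius + Deneb + Altair: cost 2 + 8 + 6 + 11 = 27 ≤ 32, return 16 + 7 + 12 + 18 = 53.
Arcturus + Deneb + Altair + Canopus: cost 2 + 6 + 11 + 12 = 31 ≤ 32, return 16 + 12 + 18 + 14 = 60.
Best is Arcturus, Deneb, Altair, and Canopus with total return 60.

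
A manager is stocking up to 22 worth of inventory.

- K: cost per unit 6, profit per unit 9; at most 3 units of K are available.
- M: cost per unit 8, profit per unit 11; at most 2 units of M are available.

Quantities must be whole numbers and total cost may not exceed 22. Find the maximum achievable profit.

K has the best ratio (9/6); taking only K gives at most 3×9 = 27 (stopped by the cost limit).
Mixing does better — 1×K and 2×M: cost 22 ≤ 22, profit 1·9 + 2·11 = 31.

31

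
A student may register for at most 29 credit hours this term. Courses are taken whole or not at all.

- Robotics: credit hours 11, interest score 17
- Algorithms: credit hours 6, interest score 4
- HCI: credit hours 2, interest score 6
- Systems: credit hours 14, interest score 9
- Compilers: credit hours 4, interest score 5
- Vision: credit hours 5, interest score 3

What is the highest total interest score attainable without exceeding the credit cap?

Allowing fractional choices, the relaxed optimum would be about 35.9, but courses are indivisible.
Robotics + Algorithms + HCI + Compilers + Vision: credit hours 11 + 6 + 2 + 4 + 5 = 28 ≤ 29, interest score 17 + 4 + 6 + 5 + 3 = 35.
Robotics + Algorithms + HCI + Compilers: credit hours 11 + 6 + 2 + 4 = 23 ≤ 29, interest score 17 + 4 + 6 + 5 = 32.
Robotics + HCI + Systems: credit hours 11 + 2 + 14 = 27 ≤ 29, interest score 17 + 6 + 9 = 32.
Best is Robotics, Algorithms, HCI, Compilers, and Vision with total interest score 35.

35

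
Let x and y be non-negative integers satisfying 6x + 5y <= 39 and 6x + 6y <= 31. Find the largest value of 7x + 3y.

35

(x,y)=(5,0) is feasible, giving 35.
(x,y)=(4,1) is feasible, giving 31.
(x,y)=(4,0) is feasible, giving 28.
The best lattice point is (5,0), giving 35.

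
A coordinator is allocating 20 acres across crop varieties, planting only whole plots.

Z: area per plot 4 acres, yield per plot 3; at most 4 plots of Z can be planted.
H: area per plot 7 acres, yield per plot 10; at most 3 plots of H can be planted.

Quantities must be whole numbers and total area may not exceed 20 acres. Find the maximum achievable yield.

H has the best ratio (10/7); taking only H gives at most 2×10 = 20 (stopped by the area limit).
Mixing does better — 1×Z and 2×H: area 18 ≤ 20, yield 1·3 + 2·10 = 23.

23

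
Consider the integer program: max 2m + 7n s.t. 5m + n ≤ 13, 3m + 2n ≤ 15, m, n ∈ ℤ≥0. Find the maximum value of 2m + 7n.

49

The continuous relaxation peaks at (0, 7.5) with value 52.50; rounding to a feasible lattice point costs some objective.
(m,n)=(0,7) is feasible, giving 49.
(m,n)=(1,6) is feasible, giving 44.
(m,n)=(0,6) is feasible, giving 42.
Maximum is 49 at (m,n)=(0,7).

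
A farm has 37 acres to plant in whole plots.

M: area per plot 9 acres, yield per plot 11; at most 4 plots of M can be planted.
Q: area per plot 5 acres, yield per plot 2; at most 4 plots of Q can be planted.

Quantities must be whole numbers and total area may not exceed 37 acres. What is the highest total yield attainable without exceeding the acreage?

This is a bounded integer knapsack.
4×M: area 36 ≤ 37, yield 4·11 = 44.
3×M and 2×Q: area 37 ≤ 37, yield 3·11 + 2·2 = 37.
Best is 44.

44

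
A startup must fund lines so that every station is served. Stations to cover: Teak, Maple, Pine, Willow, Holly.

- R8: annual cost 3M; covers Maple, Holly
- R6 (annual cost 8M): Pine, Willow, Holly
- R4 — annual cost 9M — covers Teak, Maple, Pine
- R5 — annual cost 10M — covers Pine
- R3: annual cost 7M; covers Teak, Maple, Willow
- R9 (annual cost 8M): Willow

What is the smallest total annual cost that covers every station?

15

The greedy cost-per-new-station heuristic would pick R8, R3, and R6 for 18, but a cheaper cover exists.
Choose R6 and R3: together they cover Teak, Maple, Pine, Willow, Holly — every station.
Total annual cost: 8 + 7 = 15.
No cover costs less than 15.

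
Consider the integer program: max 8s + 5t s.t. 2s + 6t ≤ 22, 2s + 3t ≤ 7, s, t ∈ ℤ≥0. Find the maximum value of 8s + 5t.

The continuous relaxation peaks at (3.5, 0) with value 28.00; rounding to a feasible lattice point costs some objective.
(s,t)=(3,0): 2·3+6·0=6≤22, 2·3+3·0=6≤7, objective 24.
(s,t)=(2,1): 2·2+6·1=10≤22, 2·2+3·1=7≤7, objective 21.
(s,t)=(2,0): 2·2+6·0=4≤22, 2·2+3·0=4≤7, objective 16.
No feasible integer point exceeds 24.

24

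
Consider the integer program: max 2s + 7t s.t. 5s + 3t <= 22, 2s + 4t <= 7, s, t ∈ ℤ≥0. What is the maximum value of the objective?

The continuous relaxation peaks at (0, 1.75) with value 12.25; rounding to a feasible lattice point costs some objective.
(s,t)=(1,1): 5·1+3·1=8≤22, 2·1+4·1=6≤7, objective 9.
(s,t)=(0,1): 5·0+3·1=3≤22, 2·0+4·1=4≤7, objective 7.
(s,t)=(2,0): 5·2+3·0=10≤22, 2·2+4·0=4≤7, objective 4.
Maximum is 9 at (s,t)=(1,1).

9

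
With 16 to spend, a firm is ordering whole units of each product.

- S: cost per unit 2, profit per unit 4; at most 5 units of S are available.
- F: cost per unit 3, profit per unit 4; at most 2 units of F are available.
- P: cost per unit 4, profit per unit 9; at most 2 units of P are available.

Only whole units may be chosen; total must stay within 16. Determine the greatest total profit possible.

34

4×S and 2×P: cost 16 ≤ 16, profit 4·4 + 2·9 = 34.
1×S, 2×F, and 2×P: cost 16 ≤ 16, profit 1·4 + 2·4 + 2·9 = 30.
Best is 34.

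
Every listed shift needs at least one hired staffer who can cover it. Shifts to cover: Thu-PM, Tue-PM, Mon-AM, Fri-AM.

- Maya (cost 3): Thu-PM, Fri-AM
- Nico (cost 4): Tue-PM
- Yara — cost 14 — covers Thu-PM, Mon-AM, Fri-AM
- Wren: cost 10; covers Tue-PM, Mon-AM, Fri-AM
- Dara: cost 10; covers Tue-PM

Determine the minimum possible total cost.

The greedy cost-per-new-shift heuristic would pick Maya, Nico, and Wren for 17, but a cheaper cover exists.
Choose Maya and Wren: together they cover Thu-PM, Tue-PM, Mon-AM, Fri-AM — every shift.
Total cost: 3 + 10 = 13.
No cover costs less than 13.

13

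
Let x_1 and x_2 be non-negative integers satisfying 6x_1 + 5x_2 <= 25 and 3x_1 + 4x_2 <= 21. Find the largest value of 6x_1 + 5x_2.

25

(x_1,x_2)=(0,5) is feasible, giving 25.
(x_1,x_2)=(0,4) is feasible, giving 20.
Maximum is 25 at (x_1,x_2)=(0,5).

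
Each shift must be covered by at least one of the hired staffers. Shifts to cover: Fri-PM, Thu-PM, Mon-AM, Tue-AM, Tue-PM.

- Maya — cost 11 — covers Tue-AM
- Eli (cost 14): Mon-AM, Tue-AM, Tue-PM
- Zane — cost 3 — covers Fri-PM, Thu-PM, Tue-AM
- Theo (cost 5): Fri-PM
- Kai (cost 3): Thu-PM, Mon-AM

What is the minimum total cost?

17

The greedy cost-per-new-shift heuristic would pick Zane, Kai, and Eli for 20, but a cheaper cover exists.
Choose Eli and Zane: together they cover Fri-PM, Thu-PM, Mon-AM, Tue-AM, Tue-PM — every shift.
Total cost: 14 + 3 = 17.
No cover costs less than 17.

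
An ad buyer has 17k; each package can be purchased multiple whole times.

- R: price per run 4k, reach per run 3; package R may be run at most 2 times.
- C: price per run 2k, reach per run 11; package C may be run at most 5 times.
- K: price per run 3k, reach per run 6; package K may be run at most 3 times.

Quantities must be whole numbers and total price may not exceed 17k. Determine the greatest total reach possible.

67

C has the best ratio (11/2); taking only C gives at most 5×11 = 55 (stopped by the supply cap of 5).
Mixing does better — 5×C and 2×K: price 16 ≤ 17, reach 5·11 + 2·6 = 67.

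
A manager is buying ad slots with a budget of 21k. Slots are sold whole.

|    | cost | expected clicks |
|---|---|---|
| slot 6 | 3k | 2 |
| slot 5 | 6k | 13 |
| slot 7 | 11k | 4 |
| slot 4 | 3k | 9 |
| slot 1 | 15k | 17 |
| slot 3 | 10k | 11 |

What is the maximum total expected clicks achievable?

33

slot 5 + slot 1: cost 6 + 15 = 21 ≤ 21, expected clicks 13 + 17 = 30.
slot 5 + slot 4 + slot 3: cost 6 + 3 + 10 = 19 ≤ 21, expected clicks 13 + 9 + 11 = 33.
Best is slot 5, slot 4, and slot 3 with total expected clicks 33.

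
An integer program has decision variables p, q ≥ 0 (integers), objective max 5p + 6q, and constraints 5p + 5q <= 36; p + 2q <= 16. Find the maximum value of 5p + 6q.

(p,q)=(0,7) is feasible, giving 42.
(p,q)=(1,6) is feasible, giving 41.
(p,q)=(0,6) is feasible, giving 36.
Maximum is 42 at (p,q)=(0,7).

42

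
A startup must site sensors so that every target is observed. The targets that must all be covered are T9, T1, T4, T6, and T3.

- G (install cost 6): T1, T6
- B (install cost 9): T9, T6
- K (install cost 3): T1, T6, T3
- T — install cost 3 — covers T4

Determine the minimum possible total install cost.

15

This is a weighted set-cover instance.
Choose B, K, and T: together they cover T9, T1, T4, T6, T3 — every target.
Total install cost: 9 + 3 + 3 = 15.
No cover costs less than 15.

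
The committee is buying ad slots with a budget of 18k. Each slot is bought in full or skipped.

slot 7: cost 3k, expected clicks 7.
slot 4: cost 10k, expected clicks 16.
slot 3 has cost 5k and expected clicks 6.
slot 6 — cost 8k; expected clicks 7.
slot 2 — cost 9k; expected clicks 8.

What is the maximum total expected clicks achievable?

29

slot 4 + slot 6: cost 10 + 8 = 18 ≤ 18, expected clicks 16 + 7 = 23.
slot 7 + slot 4 + slot 3: cost 3 + 10 + 5 = 18 ≤ 18, expected clicks 7 + 16 + 6 = 29.
slot 7 + slot 4: cost 3 + 10 = 13 ≤ 18, expected clicks 7 + 16 = 23.
Best is slot 7, slot 4, and slot 3 with total expected clicks 29.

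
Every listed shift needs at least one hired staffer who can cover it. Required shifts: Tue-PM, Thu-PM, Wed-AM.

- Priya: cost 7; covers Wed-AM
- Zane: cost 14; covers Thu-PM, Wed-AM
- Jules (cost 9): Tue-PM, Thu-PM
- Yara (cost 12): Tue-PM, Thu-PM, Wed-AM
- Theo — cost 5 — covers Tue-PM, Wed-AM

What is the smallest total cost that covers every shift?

The greedy cost-per-new-shift heuristic would pick Theo and Jules for 14, but a cheaper cover exists.
Yara alone covers Tue-PM, Thu-PM, Wed-AM — every shift.
Total cost: 12.
No cover costs less than 12.

12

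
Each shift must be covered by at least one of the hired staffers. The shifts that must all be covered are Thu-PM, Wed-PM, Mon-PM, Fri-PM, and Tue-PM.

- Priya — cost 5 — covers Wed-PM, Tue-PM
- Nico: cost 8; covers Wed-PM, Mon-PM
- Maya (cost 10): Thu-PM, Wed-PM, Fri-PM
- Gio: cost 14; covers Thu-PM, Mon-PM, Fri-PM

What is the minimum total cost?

19

This is an integer covering problem.
Choose Priya and Gio: together they cover Thu-PM, Wed-PM, Mon-PM, Fri-PM, Tue-PM — every shift.
Total cost: 5 + 14 = 19.
No cover costs less than 19.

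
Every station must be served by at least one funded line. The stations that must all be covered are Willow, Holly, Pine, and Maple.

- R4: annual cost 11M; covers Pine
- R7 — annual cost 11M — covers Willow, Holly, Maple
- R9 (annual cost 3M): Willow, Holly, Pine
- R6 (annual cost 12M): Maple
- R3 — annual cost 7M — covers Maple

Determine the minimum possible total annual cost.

10

Choose R9 and R3: together they cover Willow, Holly, Pine, Maple — every station.
Total annual cost: 3 + 7 = 10.
No cover costs less than 10.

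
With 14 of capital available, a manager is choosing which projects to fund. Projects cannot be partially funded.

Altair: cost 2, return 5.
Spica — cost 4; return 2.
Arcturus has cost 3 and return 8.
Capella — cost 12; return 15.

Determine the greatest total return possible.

Altair + Spica + Arcturus: cost 2 + 4 + 3 = 9 ≤ 14, return 5 + 2 + 8 = 15.
Altair + Capella: cost 2 + 12 = 14 ≤ 14, return 5 + 15 = 20.
Best is Altair and Capella with total return 20.

20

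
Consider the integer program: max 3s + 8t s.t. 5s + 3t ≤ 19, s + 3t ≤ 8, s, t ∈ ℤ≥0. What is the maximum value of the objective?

22

The continuous relaxation peaks at (2.75, 1.75) with value 22.25; rounding to a feasible lattice point costs some objective.
(s,t)=(2,2): 5·2+3·2=16≤19, 1·2+3·2=8≤8, objective 22.
(s,t)=(1,2): 5·1+3·2=11≤19, 1·1+3·2=7≤8, objective 19.
(s,t)=(3,1): 5·3+3·1=18≤19, 1·3+3·1=6≤8, objective 17.
Maximum is 22 at (s,t)=(2,2).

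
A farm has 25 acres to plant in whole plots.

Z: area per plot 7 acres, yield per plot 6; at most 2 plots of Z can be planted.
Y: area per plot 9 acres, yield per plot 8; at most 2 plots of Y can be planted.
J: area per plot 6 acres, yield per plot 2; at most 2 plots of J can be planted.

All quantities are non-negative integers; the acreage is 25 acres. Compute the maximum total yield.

Y has the best ratio (8/9); taking only Y gives at most 2×8 = 16 (stopped by the area limit).
Mixing does better — 1×Z and 2×Y: area 25 ≤ 25, yield 1·6 + 2·8 = 22.

22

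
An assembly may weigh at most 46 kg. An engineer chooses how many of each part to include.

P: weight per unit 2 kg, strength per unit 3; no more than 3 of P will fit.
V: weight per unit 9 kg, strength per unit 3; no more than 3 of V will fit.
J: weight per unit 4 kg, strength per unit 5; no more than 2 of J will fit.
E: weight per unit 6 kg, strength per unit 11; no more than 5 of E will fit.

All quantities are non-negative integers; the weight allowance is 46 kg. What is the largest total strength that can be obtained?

74

3×P, 2×J, and 5×E: weight 44 ≤ 46, strength 3·3 + 2·5 + 5·11 = 74.
2×P, 2×J, and 5×E: weight 42 ≤ 46, strength 2·3 + 2·5 + 5·11 = 71.
Best is 74.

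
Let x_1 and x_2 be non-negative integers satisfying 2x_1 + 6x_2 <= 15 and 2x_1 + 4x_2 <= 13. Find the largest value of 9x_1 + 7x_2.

(x_1,x_2)=(6,0) is feasible, giving 54.
(x_1,x_2)=(5,0) is feasible, giving 45.
Maximum is 54 at (x_1,x_2)=(6,0).

54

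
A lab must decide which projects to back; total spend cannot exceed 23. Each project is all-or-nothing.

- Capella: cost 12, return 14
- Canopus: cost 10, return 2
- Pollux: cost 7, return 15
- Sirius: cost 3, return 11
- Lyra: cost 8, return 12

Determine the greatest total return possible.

This is an integer program with binary decision variables.
Allowing fractional choices, the relaxed optimum would be about 43.8, but projects are indivisible.
Capella + Pollux + Sirius: cost 12 + 7 + 3 = 22 ≤ 23, return 14 + 15 + 11 = 40.
Capella + Sirius + Lyra: cost 12 + 3 + 8 = 23 ≤ 23, return 14 + 11 + 12 = 37.
Pollux + Sirius + Lyra: cost 7 + 3 + 8 = 18 ≤ 23, return 15 + 11 + 12 = 38.
Best is Capella, Pollux, and Sirius with total return 40.

40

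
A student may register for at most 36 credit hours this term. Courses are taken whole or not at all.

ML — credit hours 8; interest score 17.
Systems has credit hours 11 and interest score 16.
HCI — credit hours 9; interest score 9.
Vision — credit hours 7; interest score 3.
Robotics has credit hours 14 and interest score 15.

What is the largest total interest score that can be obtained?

ML + Systems + HCI + Vision: credit hours 8 + 11 + 9 + 7 = 35 ≤ 36, interest score 17 + 16 + 9 + 3 = 45.
ML + Systems + Robotics: credit hours 8 + 11 + 14 = 33 ≤ 36, interest score 17 + 16 + 15 = 48.
Best is ML, Systems, and Robotics with total interest score 48.

48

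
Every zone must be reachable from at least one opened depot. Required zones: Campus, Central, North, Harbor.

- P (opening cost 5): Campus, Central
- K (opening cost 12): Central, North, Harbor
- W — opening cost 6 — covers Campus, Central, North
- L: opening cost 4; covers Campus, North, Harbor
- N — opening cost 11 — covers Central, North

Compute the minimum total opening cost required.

Choose P and L: together they cover Campus, Central, North, Harbor — every zone.
Total opening cost: 5 + 4 = 9.
No cover costs less than 9.

9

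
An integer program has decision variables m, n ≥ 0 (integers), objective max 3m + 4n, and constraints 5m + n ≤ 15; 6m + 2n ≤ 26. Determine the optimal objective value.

52

(m,n)=(0,13) is feasible, giving 52.
(m,n)=(0,12) is feasible, giving 48.
Maximum is 52 at (m,n)=(0,13).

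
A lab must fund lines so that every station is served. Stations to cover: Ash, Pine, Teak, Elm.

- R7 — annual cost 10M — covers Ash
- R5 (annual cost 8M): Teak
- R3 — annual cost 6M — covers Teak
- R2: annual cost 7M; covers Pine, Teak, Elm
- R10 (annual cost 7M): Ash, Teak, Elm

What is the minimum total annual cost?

14

This is an integer covering problem.
Choose R2 and R10: together they cover Ash, Pine, Teak, Elm — every station.
Total annual cost: 7 + 7 = 14.
No cover costs less than 14.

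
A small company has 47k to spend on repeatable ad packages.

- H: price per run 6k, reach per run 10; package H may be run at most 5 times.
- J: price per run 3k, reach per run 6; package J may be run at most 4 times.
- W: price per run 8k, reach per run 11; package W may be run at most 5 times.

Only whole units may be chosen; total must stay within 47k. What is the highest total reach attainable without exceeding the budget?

79

This is a bounded integer knapsack.
Take 5×H, 3×J, and 1×W: price 47 ≤ 47, reach 5·10 + 3·6 + 1·11 = 79.
No other integer combination yields more.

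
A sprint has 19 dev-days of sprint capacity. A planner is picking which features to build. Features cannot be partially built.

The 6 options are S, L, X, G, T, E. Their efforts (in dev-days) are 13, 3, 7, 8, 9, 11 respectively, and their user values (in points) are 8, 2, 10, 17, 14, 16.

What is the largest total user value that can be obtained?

Treat it as a binary knapsack problem.
Allowing fractional choices, the relaxed optimum would be about 33.9, but features are indivisible.
G + T: effort 8 + 9 = 17 ≤ 19, user value 17 + 14 = 31.
G + E: effort 8 + 11 = 19 ≤ 19, user value 17 + 16 = 33.
L + X + G: effort 3 + 7 + 8 = 18 ≤ 19, user value 2 + 10 + 17 = 29.
Best is G and E with total user value 33.

33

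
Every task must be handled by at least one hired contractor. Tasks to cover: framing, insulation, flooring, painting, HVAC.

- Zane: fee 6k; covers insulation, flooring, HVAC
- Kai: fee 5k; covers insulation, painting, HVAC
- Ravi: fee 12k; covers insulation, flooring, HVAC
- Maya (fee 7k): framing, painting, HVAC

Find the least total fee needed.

The greedy cost-per-new-task heuristic would pick Kai, Zane, and Maya for 18, but a cheaper cover exists.
Choose Zane and Maya: together they cover framing, insulation, flooring, painting, HVAC — every task.
Total fee: 6 + 7 = 13.
No cover costs less than 13.

13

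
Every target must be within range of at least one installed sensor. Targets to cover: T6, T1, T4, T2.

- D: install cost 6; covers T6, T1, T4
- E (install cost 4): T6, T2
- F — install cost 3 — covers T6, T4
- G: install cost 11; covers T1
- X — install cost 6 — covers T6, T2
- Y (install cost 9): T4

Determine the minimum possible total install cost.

10

Choose D and E: together they cover T6, T1, T4, T2 — every target.
Total install cost: 6 + 4 = 10.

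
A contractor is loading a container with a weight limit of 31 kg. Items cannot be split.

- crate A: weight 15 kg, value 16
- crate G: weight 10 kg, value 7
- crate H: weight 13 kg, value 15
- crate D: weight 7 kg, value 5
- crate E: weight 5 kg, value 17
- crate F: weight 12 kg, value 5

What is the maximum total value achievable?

40

This is a 0-1 knapsack instance.
Take crate A, crate G, and crate E: weight 15 + 10 + 5 = 30 ≤ 31, value 16 + 7 + 17 = 40.
No other feasible combination does better.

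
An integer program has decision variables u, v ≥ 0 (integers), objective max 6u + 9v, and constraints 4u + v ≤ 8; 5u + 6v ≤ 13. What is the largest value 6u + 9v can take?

(u,v)=(0,2): 4·0+1·2=2≤8, 5·0+6·2=12≤13, objective 18.
(u,v)=(1,1): 4·1+1·1=5≤8, 5·1+6·1=11≤13, objective 15.
(u,v)=(0,1): 4·0+1·1=1≤8, 5·0+6·1=6≤13, objective 9.
The best lattice point is (0,2), giving 18.

18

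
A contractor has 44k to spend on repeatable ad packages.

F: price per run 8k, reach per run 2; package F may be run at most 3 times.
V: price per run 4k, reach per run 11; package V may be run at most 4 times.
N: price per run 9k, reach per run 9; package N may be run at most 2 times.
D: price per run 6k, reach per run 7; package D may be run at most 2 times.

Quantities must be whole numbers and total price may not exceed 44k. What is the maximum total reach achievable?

V has the best ratio (11/4); taking only V gives at most 4×11 = 44 (stopped by the supply cap of 4).
Mixing does better — 4×V, 2×N, and 1×D: price 40 ≤ 44, reach 4·11 + 2·9 + 1·7 = 69.

69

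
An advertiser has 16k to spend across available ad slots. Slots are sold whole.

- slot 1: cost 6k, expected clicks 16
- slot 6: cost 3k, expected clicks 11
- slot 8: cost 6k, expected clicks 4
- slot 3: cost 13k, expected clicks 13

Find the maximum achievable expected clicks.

31

slot 1 + slot 6 + slot 8: cost 6 + 3 + 6 = 15 ≤ 16, expected clicks 16 + 11 + 4 = 31.
slot 1 + slot 6: cost 6 + 3 = 9 ≤ 16, expected clicks 16 + 11 = 27.
Best is slot 1, slot 6, and slot 8 with total expected clicks 31.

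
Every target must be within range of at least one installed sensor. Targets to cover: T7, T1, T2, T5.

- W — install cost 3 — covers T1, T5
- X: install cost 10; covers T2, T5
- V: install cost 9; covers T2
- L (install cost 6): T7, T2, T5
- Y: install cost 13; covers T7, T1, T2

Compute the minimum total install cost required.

Choose W and L: together they cover T7, T1, T2, T5 — every target.
Total install cost: 3 + 6 = 9.
No cover costs less than 9.

9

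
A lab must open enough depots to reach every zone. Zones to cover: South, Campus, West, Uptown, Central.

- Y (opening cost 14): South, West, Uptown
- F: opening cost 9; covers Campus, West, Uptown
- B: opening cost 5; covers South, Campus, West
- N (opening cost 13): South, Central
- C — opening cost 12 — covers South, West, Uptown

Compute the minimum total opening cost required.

22

Choose F and N: together they cover South, Campus, West, Uptown, Central — every zone.
Total opening cost: 9 + 13 = 22.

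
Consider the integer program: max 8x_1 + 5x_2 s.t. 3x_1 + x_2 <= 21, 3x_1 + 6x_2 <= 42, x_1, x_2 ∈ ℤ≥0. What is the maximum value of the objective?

The continuous relaxation peaks at (5.6, 4.2) with value 65.80; rounding to a feasible lattice point costs some objective.
(x_1,x_2)=(6,3) is feasible, giving 63.
(x_1,x_2)=(5,4) is feasible, giving 60.
(x_1,x_2)=(6,2) is feasible, giving 58.
Maximum is 63 at (x_1,x_2)=(6,3).

63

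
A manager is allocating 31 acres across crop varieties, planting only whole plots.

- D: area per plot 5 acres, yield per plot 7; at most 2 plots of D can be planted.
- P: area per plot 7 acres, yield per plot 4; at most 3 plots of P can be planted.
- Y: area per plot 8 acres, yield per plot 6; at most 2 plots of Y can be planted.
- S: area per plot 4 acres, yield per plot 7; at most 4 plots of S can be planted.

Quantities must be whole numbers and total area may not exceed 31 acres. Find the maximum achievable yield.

S has the best ratio (7/4); taking only S gives at most 4×7 = 28 (stopped by the supply cap of 4).
Mixing does better — 2×D and 4×S: area 26 ≤ 31, yield 2·7 + 4·7 = 42.

42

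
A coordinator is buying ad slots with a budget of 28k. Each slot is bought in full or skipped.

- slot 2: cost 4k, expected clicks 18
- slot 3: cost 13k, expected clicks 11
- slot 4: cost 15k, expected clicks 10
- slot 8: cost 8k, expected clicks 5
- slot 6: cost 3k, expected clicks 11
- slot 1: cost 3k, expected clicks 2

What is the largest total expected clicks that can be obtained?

45

Allowing fractional choices, the relaxed optimum would be about 45.3, but ad slots are indivisible.
slot 2 + slot 3 + slot 8 + slot 6: cost 4 + 13 + 8 + 3 = 28 ≤ 28, expected clicks 18 + 11 + 5 + 11 = 45.
slot 2 + slot 3 + slot 6 + slot 1: cost 4 + 13 + 3 + 3 = 23 ≤ 28, expected clicks 18 + 11 + 11 + 2 = 42.
Best is slot 2, slot 3, slot 8, and slot 6 with total expected clicks 45.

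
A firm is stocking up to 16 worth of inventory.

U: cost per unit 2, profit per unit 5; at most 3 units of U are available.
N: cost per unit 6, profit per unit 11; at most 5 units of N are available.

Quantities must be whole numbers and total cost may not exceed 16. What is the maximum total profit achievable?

32

This is a bounded integer knapsack.
2×U and 2×N: cost 16 ≤ 16, profit 2·5 + 2·11 = 32.
1×U and 2×N: cost 14 ≤ 16, profit 1·5 + 2·11 = 27.
Best is 32.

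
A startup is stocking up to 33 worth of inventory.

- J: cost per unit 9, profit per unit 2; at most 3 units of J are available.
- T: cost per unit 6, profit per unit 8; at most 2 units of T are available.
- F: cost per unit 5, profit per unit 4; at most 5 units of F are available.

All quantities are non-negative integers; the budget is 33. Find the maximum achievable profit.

32

Take 2×T and 4×F: cost 32 ≤ 33, profit 2·8 + 4·4 = 32.
T has the best ratio (8/6) and is taken to its limit of 2; remaining capacity is filled optimally with the others.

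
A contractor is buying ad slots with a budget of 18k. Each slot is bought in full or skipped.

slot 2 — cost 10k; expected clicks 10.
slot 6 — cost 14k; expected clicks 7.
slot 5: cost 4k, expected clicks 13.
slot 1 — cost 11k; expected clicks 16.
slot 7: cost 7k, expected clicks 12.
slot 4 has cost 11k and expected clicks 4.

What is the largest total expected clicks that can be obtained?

29

Take slot 5 and slot 1: cost 4 + 11 = 15 ≤ 18, expected clicks 13 + 16 = 29.
No other feasible combination does better.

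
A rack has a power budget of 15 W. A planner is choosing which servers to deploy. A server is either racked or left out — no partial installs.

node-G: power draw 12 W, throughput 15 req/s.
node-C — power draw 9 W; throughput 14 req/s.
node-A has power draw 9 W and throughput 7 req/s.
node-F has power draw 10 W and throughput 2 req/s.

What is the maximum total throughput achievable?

15

node-A: power draw 9 ≤ 15, throughput 7.
node-G: power draw 12 ≤ 15, throughput 15.
node-C: power draw 9 ≤ 15, throughput 14.
Best is node-G with total throughput 15.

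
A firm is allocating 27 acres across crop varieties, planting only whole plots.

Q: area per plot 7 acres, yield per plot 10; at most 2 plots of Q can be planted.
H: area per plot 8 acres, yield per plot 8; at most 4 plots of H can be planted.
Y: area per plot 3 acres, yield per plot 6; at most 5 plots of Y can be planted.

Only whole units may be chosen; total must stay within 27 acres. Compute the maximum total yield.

44

Take 2×Q and 4×Y: area 26 ≤ 27, yield 2·10 + 4·6 = 44.
No other integer combination yields more.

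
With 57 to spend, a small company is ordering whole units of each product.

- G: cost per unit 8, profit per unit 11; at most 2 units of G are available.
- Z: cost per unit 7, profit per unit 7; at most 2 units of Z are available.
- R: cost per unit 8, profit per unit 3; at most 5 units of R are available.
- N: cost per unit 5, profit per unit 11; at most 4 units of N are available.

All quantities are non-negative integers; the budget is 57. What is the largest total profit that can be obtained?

80

Take 2×G, 2×Z, and 4×N: cost 50 ≤ 57, profit 2·11 + 2·7 + 4·11 = 80.
N has the best ratio (11/5) and is taken to its limit of 4; remaining capacity is filled optimally with the others.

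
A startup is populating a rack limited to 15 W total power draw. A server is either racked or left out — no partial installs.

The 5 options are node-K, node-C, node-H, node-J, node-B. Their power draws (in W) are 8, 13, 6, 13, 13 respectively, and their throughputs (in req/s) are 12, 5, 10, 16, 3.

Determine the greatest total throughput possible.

Take node-K and node-H: power draw 8 + 6 = 14 ≤ 15, throughput 12 + 10 = 22.
No other feasible combination does better.

22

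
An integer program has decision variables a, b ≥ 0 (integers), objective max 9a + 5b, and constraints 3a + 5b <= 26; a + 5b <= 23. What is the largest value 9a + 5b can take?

72

(a,b)=(8,0): 3·8+5·0=24≤26, 1·8+5·0=8≤23, objective 72.
(a,b)=(7,1): 3·7+5·1=26≤26, 1·7+5·1=12≤23, objective 68.
No feasible integer point exceeds 72.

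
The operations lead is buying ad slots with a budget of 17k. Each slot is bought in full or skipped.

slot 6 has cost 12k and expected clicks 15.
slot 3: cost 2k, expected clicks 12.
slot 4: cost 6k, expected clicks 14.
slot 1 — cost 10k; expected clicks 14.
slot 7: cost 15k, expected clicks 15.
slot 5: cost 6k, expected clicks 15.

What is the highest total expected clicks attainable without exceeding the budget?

41

slot 3 + slot 4 + slot 5: cost 2 + 6 + 6 = 14 ≤ 17, expected clicks 12 + 14 + 15 = 41.
slot 1 + slot 5: cost 10 + 6 = 16 ≤ 17, expected clicks 14 + 15 = 29.
slot 4 + slot 5: cost 6 + 6 = 12 ≤ 17, expected clicks 14 + 15 = 29.
Best is slot 3, slot 4, and slot 5 with total expected clicks 41.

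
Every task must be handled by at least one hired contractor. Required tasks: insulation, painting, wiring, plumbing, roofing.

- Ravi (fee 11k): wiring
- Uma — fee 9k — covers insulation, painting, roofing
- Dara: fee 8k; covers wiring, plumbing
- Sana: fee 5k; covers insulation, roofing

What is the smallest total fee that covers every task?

The greedy cost-per-new-task heuristic would pick Sana, Dara, and Uma for 22, but a cheaper cover exists.
Choose Uma and Dara: together they cover insulation, painting, wiring, plumbing, roofing — every task.
Total fee: 9 + 8 = 17.
No cover costs less than 17.

17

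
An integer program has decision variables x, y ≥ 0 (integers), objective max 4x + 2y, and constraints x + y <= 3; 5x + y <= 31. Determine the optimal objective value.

(x,y)=(3,0): 1·3+1·0=3≤3, 5·3+1·0=15≤31, objective 12.
(x,y)=(2,1): 1·2+1·1=3≤3, 5·2+1·1=11≤31, objective 10.
(x,y)=(2,0): 1·2+1·0=2≤3, 5·2+1·0=10≤31, objective 8.
Maximum is 12 at (x,y)=(3,0).

12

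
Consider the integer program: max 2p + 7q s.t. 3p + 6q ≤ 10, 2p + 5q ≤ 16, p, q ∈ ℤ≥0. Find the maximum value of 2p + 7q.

9

Relaxing integrality, the LP optimum is 11.67 at (p,q) = (0, 1.67), which is not an integer point.
(p,q)=(1,1): 3·1+6·1=9≤10, 2·1+5·1=7≤16, objective 9.
(p,q)=(0,1): 3·0+6·1=6≤10, 2·0+5·1=5≤16, objective 7.
(p,q)=(2,0): 3·2+6·0=6≤10, 2·2+5·0=4≤16, objective 4.
No feasible integer point exceeds 9.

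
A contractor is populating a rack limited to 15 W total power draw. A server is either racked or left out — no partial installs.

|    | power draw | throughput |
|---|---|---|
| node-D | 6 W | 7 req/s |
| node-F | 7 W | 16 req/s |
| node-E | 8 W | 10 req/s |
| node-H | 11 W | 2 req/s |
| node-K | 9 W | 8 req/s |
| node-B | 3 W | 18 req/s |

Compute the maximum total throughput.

Treat it as a binary knapsack problem.
Take node-F and node-B: power draw 7 + 3 = 10 ≤ 15, throughput 16 + 18 = 34.
No other feasible combination does better.

34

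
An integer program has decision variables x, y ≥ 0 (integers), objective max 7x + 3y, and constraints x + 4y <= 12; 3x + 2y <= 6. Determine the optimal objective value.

(x,y)=(2,0): 1·2+4·0=2≤12, 3·2+2·0=6≤6, objective 14.
(x,y)=(1,1): 1·1+4·1=5≤12, 3·1+2·1=5≤6, objective 10.
(x,y)=(1,0): 1·1+4·0=1≤12, 3·1+2·0=3≤6, objective 7.
The best lattice point is (2,0), giving 14.

14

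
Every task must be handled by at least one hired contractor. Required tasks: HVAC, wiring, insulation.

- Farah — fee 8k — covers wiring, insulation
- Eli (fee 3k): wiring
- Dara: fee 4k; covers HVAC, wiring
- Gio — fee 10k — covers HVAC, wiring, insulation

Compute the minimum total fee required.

This is an integer covering problem.
Gio alone covers HVAC, wiring, insulation — every task.
Total fee: 10.

10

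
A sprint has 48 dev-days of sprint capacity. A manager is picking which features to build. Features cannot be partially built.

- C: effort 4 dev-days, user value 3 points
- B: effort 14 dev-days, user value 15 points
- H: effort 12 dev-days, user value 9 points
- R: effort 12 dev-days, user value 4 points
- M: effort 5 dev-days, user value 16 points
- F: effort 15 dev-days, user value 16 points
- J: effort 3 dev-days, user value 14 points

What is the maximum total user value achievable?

Allowing fractional choices, the relaxed optimum would be about 69.2, but features are indivisible.
C + B + M + F + J: effort 4 + 14 + 5 + 15 + 3 = 41 ≤ 48, user value 3 + 15 + 16 + 16 + 14 = 64.
B + M + F + J: effort 14 + 5 + 15 + 3 = 37 ≤ 48, user value 15 + 16 + 16 + 14 = 61.
H + R + M + F + J: effort 12 + 12 + 5 + 15 + 3 = 47 ≤ 48, user value 9 + 4 + 16 + 16 + 14 = 59.
Best is C, B, M, F, and J with total user value 64.

64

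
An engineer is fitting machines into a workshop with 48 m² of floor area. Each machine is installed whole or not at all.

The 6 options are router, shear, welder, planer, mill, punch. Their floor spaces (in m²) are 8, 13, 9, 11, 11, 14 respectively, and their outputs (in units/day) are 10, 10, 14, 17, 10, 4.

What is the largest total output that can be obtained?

51

Allowing fractional choices, the relaxed optimum would be about 57.9, but machines are indivisible.
router + shear + welder + planer: floor space 8 + 13 + 9 + 11 = 41 ≤ 48, output 10 + 10 + 14 + 17 = 51.
router + welder + planer + mill: floor space 8 + 9 + 11 + 11 = 39 ≤ 48, output 10 + 14 + 17 + 10 = 51.
The maximum output is 51; one optimal choice is router, welder, planer, and mill.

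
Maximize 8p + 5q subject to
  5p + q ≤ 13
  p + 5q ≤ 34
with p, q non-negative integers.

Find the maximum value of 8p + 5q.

(p,q)=(1,6) is feasible, giving 38.
(p,q)=(1,5) is feasible, giving 33.
(p,q)=(0,6) is feasible, giving 30.
(p,q)=(0,5) is feasible, giving 25.
No feasible integer point exceeds 38.

38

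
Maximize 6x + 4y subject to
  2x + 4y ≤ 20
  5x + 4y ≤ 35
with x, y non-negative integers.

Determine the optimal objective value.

(x,y)=(7,0): 2·7+4·0=14≤20, 5·7+4·0=35≤35, objective 42.
(x,y)=(6,1): 2·6+4·1=16≤20, 5·6+4·1=34≤35, objective 40.
(x,y)=(6,0): 2·6+4·0=12≤20, 5·6+4·0=30≤35, objective 36.
No feasible integer point exceeds 42.

42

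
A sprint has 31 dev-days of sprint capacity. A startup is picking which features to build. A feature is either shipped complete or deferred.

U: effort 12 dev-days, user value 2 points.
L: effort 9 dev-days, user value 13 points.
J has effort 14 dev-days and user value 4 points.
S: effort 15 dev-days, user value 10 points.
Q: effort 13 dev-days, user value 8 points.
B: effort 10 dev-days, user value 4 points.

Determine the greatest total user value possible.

23

Allowing fractional choices, the relaxed optimum would be about 27.3, but features are indivisible.
L + S: effort 9 + 15 = 24 ≤ 31, user value 13 + 10 = 23.
L + Q: effort 9 + 13 = 22 ≤ 31, user value 13 + 8 = 21.
U + L + B: effort 12 + 9 + 10 = 31 ≤ 31, user value 2 + 13 + 4 = 19.
Best is L and S with total user value 23.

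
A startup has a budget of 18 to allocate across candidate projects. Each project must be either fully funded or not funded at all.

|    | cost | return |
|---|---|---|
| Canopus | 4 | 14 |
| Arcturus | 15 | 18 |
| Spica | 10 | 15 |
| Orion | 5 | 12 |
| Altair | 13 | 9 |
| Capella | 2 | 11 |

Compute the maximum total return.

40

Allowing fractional choices, the relaxed optimum would be about 47.5, but projects are indivisible.
Spica + Orion + Capella: cost 10 + 5 + 2 = 17 ≤ 18, return 15 + 12 + 11 = 38.
Canopus + Orion + Capella: cost 4 + 5 + 2 = 11 ≤ 18, return 14 + 12 + 11 = 37.
Canopus + Spica + Capella: cost 4 + 10 + 2 = 16 ≤ 18, return 14 + 15 + 11 = 40.
Best is Canopus, Spica, and Capella with total return 40.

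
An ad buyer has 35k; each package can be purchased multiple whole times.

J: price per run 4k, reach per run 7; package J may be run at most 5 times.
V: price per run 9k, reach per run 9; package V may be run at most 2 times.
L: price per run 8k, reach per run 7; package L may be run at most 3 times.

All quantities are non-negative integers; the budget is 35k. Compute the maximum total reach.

46

This is a bounded integer knapsack.
4×J, 1×V, and 1×L: price 33 ≤ 35, reach 4·7 + 1·9 + 1·7 = 44.
4×J and 2×V: price 34 ≤ 35, reach 4·7 + 2·9 = 46.
Best is 46.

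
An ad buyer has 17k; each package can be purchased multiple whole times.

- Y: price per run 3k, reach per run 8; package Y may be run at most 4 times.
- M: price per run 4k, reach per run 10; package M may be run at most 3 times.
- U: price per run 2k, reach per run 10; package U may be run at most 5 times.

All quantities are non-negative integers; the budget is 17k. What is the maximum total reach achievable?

U has the best ratio (10/2); taking only U gives at most 5×10 = 50 (stopped by the supply cap of 5).
Mixing does better — 1×Y, 1×M, and 5×U: price 17 ≤ 17, reach 1·8 + 1·10 + 5·10 = 68.

68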